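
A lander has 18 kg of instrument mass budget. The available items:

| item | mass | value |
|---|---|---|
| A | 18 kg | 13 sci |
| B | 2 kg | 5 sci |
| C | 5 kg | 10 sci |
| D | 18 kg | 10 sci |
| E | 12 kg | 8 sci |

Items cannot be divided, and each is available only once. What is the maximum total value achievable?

Check high-value combinations within 18 kg:
- C+E: mass 5+12=17, value 10+8=18
- B+C: mass 2+5=7, value 5+10=15
- B+E: mass 2+12=14, value 5+8=13
- A: mass 18, value 13
Best: 18 sci.

18 sci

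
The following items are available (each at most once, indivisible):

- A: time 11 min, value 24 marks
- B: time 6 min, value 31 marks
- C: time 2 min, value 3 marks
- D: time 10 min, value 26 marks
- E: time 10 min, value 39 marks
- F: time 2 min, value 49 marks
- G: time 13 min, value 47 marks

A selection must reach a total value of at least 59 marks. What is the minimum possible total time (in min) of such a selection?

8

Subsets with value ≥ 59, sorted by total time:
- B+F: time 8, value 80
- B+C+F: time 10, value 83
- E+F: time 12, value 88
Minimum time: 8 min.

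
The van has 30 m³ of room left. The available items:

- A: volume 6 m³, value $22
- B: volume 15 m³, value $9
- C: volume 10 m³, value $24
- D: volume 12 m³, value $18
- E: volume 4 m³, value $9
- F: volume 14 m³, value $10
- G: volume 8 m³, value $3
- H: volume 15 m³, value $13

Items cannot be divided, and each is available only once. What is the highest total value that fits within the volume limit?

Check high-value combinations within 30 m³:
- A+C+D: volume 6+10+12=28, value 22+24+18=64
- A+C+E+G: volume 6+10+4+8=28, value 22+24+9+3=58
- A+C+F: volume 6+10+14=30, value 22+24+10=56
- A+C+E: volume 6+10+4=20, value 22+24+9=55
- A+D+E+G: volume 6+12+4+8=30, value 22+18+9+3=52
Best: $64.

$64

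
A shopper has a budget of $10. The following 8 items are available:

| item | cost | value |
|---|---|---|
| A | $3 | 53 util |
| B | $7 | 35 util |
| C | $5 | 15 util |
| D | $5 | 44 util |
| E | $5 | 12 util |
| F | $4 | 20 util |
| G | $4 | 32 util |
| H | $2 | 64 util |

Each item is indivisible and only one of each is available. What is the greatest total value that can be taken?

Check high-value combinations within $10:
- A+D+H: cost 3+5+2=10, value 53+44+64=161
- A+G+H: cost 3+4+2=9, value 53+32+64=149
- A+F+H: cost 3+4+2=9, value 53+20+64=137
- A+C+H: cost 3+5+2=10, value 53+15+64=132
Best: 161 util.

161 util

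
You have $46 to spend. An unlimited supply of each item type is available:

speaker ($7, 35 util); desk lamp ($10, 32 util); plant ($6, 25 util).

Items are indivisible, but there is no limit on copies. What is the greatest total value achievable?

Best value-per-unit is speaker at 35/7; filling with it alone gives 6×35 = 210.
Optimal mix: 4×speaker + 3×plant → cost 46, value 215.

215 util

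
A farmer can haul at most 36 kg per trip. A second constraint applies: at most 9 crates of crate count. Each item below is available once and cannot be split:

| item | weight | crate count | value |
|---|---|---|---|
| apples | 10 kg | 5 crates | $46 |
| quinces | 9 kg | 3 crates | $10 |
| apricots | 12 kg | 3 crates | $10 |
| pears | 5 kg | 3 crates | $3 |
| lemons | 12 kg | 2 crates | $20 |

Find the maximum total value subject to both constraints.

Feasible sets respecting both limits:
- apples+lemons: weight 22, crate count 7, value 66
- apples+quinces: weight 19, crate count 8, value 56
- apples+apricots: weight 22, crate count 8, value 56
Best: $66.

$66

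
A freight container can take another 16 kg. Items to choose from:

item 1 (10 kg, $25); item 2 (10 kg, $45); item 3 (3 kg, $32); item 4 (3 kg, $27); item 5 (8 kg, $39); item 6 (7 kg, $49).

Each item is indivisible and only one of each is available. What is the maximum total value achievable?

Check high-value combinations within 16 kg:
- item 3+item 4+item 6: weight 3+3+7=13, value 32+27+49=108
- item 2+item 3+item 4: weight 10+3+3=16, value 45+32+27=104
- item 3+item 4+item 5: weight 3+3+8=14, value 32+27+39=98
- item 5+item 6: weight 8+7=15, value 39+49=88
- item 1+item 3+item 4: weight 10+3+3=16, value 25+32+27=84
Best: $108.

$108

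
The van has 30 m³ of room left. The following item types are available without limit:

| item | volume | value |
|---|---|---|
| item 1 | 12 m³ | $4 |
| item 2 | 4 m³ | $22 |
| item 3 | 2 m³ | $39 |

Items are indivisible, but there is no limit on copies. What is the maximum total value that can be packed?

Best value-per-unit is item 3 at 39/2, and filling with it alone uses volume 15×2=30. No mix of the others beats 15×39 = 585.

$585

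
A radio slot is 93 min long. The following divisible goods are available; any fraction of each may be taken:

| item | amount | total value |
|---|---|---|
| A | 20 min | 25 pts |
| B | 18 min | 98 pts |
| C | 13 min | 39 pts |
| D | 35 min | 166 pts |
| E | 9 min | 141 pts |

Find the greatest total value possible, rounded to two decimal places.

466.50

Take in order of value per unit:
- E (141/9 per unit): all 9 → value 141, running total 141.00
- B (98/18 per unit): all 18 → value 98, running total 239.00
- D (166/35 per unit): all 35 → value 166, running total 405.00
- C (39/13 per unit): all 13 → value 39, running total 444.00
- A (25/20 per unit): 18 of 20 → value 18×25/20 = 22.5000, running total 466.50
Total 466.50.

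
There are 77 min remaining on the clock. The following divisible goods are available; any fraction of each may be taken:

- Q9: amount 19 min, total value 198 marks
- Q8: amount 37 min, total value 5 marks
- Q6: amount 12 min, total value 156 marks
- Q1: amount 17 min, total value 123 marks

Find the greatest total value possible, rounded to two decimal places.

480.92

Take in order of value per unit:
- Q6 (156/12 per unit): all 12 → value 156, running total 156.00
- Q9 (198/19 per unit): all 19 → value 198, running total 354.00
- Q1 (123/17 per unit): all 17 → value 123, running total 477.00
- Q8 (5/37 per unit): 29 of 37 → value 29×5/37 = 3.9189, running total 480.92
Total 480.92.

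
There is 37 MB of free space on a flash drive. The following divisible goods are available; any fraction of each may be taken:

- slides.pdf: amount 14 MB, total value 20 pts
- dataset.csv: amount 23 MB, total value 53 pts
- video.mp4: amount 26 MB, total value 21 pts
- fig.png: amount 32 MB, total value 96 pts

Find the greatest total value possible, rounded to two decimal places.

107.52

Take in order of value per unit:
- fig.png (96/32 per unit): all 32 → value 96, running total 96.00
- dataset.csv (53/23 per unit): 5 of 23 → value 5×53/23 = 11.5217, running total 107.52
Total 107.52.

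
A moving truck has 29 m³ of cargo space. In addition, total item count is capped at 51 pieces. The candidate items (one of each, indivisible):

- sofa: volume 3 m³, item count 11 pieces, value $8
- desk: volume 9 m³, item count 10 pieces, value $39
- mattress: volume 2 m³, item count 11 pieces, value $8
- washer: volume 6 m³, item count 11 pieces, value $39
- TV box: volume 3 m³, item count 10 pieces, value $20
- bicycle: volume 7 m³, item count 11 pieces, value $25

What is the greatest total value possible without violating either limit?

Feasible sets respecting both limits:
- desk+washer+TV box+bicycle: volume 25, item count 42, value 123
- sofa+desk+washer+bicycle: volume 25, item count 43, value 111
- desk+mattress+washer+bicycle: volume 24, item count 43, value 111
Best: $123.

$123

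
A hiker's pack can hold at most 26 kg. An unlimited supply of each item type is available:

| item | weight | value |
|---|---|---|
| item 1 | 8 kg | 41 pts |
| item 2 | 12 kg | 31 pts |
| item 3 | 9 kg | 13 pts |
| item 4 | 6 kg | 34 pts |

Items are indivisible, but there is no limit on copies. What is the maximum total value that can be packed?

Best value-per-unit is item 4 at 34/6; filling with it alone gives 4×34 = 136.
Optimal mix: 1×item 1 + 3×item 4 → weight 26, value 143.

143 pts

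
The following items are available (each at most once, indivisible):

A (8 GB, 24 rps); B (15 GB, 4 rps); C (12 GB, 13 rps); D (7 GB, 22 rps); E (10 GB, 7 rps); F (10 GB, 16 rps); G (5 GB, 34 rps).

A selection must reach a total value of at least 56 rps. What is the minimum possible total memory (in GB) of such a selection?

Subsets with value ≥ 56, sorted by total memory:
- D+G: memory 12, value 56
- A+G: memory 13, value 58
- A+D+G: memory 20, value 80
Minimum memory: 12 GB.

12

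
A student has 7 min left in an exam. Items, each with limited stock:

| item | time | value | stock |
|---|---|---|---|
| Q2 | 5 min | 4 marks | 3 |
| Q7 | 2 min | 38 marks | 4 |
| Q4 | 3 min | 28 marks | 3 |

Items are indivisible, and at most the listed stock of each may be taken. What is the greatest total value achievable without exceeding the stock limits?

114 marks

Best selections within time 7 and stock limits:
- 3×Q7: time 6, value 114
- 2×Q7 + 1×Q4: time 7, value 104
- 2×Q7: time 4, value 76
- 1×Q7 + 1×Q4: time 5, value 66
Best: 114 marks.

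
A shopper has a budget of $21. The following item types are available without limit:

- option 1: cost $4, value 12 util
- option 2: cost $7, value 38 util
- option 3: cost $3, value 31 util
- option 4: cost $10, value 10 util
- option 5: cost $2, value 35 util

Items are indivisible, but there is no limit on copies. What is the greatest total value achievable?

Best value-per-unit is option 5 at 35/2, and filling with it alone uses cost 10×2=20. No mix of the others beats 10×35 = 350.

350 util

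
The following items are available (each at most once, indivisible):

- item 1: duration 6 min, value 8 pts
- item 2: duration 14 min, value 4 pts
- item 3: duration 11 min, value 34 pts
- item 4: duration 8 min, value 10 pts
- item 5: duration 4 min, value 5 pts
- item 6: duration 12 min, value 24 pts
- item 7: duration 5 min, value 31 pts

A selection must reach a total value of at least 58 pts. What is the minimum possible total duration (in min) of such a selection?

Subsets with value ≥ 58, sorted by total duration:
- item 3+item 7: duration 16, value 65
- item 3+item 5+item 7: duration 20, value 70
Minimum duration: 16 min.

16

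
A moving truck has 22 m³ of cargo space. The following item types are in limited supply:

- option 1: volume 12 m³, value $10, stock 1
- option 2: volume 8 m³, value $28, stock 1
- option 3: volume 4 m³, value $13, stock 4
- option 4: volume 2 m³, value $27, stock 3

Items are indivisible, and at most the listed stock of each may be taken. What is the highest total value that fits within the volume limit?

Best selections within volume 22 and stock limits:
- 1×option 2 + 2×option 3 + 3×option 4: volume 22, value 135
- 4×option 3 + 3×option 4: volume 22, value 133
- 1×option 2 + 1×option 3 + 3×option 4: volume 18, value 122
- 3×option 3 + 3×option 4: volume 18, value 120
Best: $135.

$135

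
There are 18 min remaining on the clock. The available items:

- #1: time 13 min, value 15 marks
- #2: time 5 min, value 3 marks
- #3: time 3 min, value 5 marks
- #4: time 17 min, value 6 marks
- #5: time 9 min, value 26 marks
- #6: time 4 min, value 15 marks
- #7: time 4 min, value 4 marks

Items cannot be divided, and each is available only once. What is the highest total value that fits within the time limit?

46 marks

Check high-value combinations within 18 min:
- #3+#5+#6: time 3+9+4=16, value 5+26+15=46
- #5+#6+#7: time 9+4+4=17, value 26+15+4=45
- #2+#5+#6: time 5+9+4=18, value 3+26+15=44
- #5+#6: time 9+4=13, value 26+15=41
Best: 46 marks.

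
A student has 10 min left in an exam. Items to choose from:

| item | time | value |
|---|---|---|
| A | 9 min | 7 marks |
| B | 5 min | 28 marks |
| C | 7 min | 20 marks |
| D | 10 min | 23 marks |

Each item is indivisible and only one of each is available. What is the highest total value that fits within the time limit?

Check high-value combinations within 10 min:
- B: time 5, value 28
- D: time 10, value 23
- C: time 7, value 20
Best: 28 marks.

28 marks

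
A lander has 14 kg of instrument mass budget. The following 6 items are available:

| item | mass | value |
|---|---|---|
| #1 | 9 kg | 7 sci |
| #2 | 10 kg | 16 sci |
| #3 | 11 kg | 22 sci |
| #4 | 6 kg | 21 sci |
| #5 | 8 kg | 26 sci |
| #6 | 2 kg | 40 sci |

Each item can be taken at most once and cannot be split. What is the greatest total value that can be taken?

66 sci

Check high-value combinations within 14 kg:
- #5+#6: mass 8+2=10, value 26+40=66
- #3+#6: mass 11+2=13, value 22+40=62
- #4+#6: mass 6+2=8, value 21+40=61
- #2+#6: mass 10+2=12, value 16+40=56
Best: 66 sci.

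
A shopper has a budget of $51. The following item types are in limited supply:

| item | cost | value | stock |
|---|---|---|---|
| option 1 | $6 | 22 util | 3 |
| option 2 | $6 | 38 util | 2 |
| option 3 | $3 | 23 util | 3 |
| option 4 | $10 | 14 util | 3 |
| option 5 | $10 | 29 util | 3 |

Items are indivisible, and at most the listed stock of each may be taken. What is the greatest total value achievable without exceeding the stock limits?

Best selections within cost 51 and stock limits:
- 3×option 1 + 2×option 2 + 3×option 3 + 1×option 5: cost 49, value 240
- 2×option 2 + 3×option 3 + 3×option 5: cost 51, value 232
- 1×option 1 + 2×option 2 + 3×option 3 + 2×option 5: cost 47, value 225
Best: 240 util.

240 util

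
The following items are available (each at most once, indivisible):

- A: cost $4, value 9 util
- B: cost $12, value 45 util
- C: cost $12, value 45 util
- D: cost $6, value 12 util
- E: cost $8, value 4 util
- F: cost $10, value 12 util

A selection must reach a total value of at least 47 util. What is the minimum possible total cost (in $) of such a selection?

Subsets with value ≥ 47, sorted by total cost:
- A+B: cost 16, value 54
- A+C: cost 16, value 54
Minimum cost: 16 $.

16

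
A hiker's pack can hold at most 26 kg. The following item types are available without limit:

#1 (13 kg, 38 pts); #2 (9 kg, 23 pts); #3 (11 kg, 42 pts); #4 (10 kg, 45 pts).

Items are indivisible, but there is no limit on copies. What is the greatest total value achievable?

90 pts

Best value-per-unit is #4 at 45/10, and filling with it alone uses weight 2×10=20. No mix of the others beats 2×45 = 90.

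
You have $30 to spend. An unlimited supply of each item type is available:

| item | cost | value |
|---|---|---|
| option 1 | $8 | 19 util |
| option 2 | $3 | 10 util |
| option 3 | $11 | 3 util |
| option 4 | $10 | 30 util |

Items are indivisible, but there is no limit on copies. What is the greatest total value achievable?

Best value-per-unit is option 2 at 10/3, and filling with it alone uses cost 10×3=30. No mix of the others beats 10×10 = 100.

100 util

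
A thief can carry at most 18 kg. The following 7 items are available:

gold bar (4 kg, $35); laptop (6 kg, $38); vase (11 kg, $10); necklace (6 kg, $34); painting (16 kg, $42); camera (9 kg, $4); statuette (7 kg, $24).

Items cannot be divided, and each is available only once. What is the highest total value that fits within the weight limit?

Check high-value combinations within 18 kg:
- gold bar+laptop+necklace: weight 4+6+6=16, value 35+38+34=107
- gold bar+laptop+statuette: weight 4+6+7=17, value 35+38+24=97
- gold bar+necklace+statuette: weight 4+6+7=17, value 35+34+24=93
- gold bar+laptop: weight 4+6=10, value 35+38=73
Best: $107.

$107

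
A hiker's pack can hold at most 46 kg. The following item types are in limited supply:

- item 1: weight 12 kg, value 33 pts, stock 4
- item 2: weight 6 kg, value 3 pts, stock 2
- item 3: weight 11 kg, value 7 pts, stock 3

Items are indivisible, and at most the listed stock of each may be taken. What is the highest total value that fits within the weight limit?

Best selections within weight 46 and stock limits:
- 3×item 1 + 1×item 2: weight 42, value 102
- 3×item 1: weight 36, value 99
- 2×item 1 + 2×item 3: weight 46, value 80
- 2×item 1 + 1×item 2 + 1×item 3: weight 41, value 76
Best: 102 pts.

102 pts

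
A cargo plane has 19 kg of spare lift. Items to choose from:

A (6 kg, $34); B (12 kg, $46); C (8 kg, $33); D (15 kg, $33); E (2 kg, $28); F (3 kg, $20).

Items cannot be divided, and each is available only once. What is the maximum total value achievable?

Check high-value combinations within 19 kg:
- A+C+E+F: weight 6+8+2+3=19, value 34+33+28+20=115
- A+C+E: weight 6+8+2=16, value 34+33+28=95
- B+E+F: weight 12+2+3=17, value 46+28+20=94
- A+C+F: weight 6+8+3=17, value 34+33+20=87
- A+E+F: weight 6+2+3=11, value 34+28+20=82
Best: $115.

$115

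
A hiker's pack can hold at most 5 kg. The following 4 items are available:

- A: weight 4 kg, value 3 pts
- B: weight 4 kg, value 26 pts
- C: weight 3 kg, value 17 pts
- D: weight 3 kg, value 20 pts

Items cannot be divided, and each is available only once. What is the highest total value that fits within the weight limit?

Check high-value combinations within 5 kg:
- B: weight 4, value 26
- D: weight 3, value 20
- C: weight 3, value 17
- A: weight 4, value 3
Best: 26 pts.

26 pts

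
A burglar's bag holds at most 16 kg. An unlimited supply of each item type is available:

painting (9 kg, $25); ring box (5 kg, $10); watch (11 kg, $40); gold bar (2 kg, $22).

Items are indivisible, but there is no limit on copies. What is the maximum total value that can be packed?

Best value-per-unit is gold bar at 22/2, and filling with it alone uses weight 8×2=16. No mix of the others beats 8×22 = 176.

$176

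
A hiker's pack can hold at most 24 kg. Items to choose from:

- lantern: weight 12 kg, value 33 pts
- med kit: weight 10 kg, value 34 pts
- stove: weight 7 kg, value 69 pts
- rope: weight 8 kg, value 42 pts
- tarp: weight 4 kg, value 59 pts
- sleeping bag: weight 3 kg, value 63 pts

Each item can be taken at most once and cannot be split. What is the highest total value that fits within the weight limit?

233 pts

Check high-value combinations within 24 kg:
- stove+rope+tarp+sleeping bag: weight 7+8+4+3=22, value 69+42+59+63=233
- med kit+stove+tarp+sleeping bag: weight 10+7+4+3=24, value 34+69+59+63=225
- stove+tarp+sleeping bag: weight 7+4+3=14, value 69+59+63=191
- stove+rope+sleeping bag: weight 7+8+3=18, value 69+42+63=174
- stove+rope+tarp: weight 7+8+4=19, value 69+42+59=170
Best: 233 pts.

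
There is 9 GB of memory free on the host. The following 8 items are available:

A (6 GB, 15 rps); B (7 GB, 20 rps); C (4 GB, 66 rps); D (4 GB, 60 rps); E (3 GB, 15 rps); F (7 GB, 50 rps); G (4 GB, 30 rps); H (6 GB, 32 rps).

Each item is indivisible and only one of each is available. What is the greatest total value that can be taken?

This is a 0/1 knapsack; check combinations near the capacity.
- C+D: memory 4+4=8, value 66+60=126
- C+G: memory 4+4=8, value 66+30=96
- D+G: memory 4+4=8, value 60+30=90
- C+E: memory 4+3=7, value 66+15=81
Best: 126 rps.

126 rps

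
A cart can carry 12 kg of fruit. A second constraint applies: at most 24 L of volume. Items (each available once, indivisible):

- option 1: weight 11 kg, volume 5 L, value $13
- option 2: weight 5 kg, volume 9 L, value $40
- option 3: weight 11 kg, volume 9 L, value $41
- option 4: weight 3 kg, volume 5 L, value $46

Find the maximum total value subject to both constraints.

$86

Feasible sets respecting both limits:
- option 2+option 4: weight 8, volume 14, value 86
- option 4: weight 3, volume 5, value 46
- option 3: weight 11, volume 9, value 41
Best: $86.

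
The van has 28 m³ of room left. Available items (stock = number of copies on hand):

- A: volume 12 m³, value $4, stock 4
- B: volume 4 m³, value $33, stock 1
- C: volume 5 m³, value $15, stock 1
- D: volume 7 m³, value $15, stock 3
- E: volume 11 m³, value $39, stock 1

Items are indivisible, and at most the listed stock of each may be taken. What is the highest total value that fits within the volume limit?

Best selections within volume 28 and stock limits:
- 1×B + 1×C + 1×D + 1×E: volume 27, value 102
- 1×B + 1×C + 1×E: volume 20, value 87
- 1×B + 1×D + 1×E: volume 22, value 87
- 1×B + 1×C + 2×D: volume 23, value 78
Best: $102.

$102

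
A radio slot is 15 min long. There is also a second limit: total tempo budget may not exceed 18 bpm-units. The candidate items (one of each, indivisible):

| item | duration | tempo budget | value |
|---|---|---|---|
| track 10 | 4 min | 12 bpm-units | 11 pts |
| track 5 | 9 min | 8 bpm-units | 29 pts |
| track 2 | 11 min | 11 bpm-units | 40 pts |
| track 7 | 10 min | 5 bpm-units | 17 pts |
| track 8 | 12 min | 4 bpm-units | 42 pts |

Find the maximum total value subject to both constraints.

42 pts

Feasible sets respecting both limits:
- track 8: duration 12, tempo budget 4, value 42
- track 2: duration 11, tempo budget 11, value 40
- track 5: duration 9, tempo budget 8, value 29
Best: 42 pts.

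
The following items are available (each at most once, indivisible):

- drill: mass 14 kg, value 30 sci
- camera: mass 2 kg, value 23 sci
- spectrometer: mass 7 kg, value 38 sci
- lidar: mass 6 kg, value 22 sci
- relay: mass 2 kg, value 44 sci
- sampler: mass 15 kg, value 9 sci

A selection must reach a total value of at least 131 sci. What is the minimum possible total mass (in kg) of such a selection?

Subsets with value ≥ 131, sorted by total mass:
- drill+camera+spectrometer+relay: mass 25, value 135
- drill+spectrometer+lidar+relay: mass 29, value 134
- drill+camera+spectrometer+lidar+relay: mass 31, value 157
Minimum mass: 25 kg.

25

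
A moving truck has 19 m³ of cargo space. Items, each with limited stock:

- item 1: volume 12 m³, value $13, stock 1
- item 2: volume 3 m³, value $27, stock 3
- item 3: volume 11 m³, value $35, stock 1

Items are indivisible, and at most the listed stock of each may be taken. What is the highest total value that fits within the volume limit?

$89

Top feasible selections:
- 2×item 2 + 1×item 3: volume 17, value 89
- 3×item 2: volume 9, value 81
- 1×item 1 + 2×item 2: volume 18, value 67
- 1×item 2 + 1×item 3: volume 14, value 62
Best: $89.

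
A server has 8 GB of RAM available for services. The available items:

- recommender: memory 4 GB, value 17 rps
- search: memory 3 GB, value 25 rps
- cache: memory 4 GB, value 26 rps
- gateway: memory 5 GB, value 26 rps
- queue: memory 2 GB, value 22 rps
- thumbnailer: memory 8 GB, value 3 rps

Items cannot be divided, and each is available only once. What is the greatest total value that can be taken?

51 rps

Check high-value combinations within 8 GB:
- search+cache: memory 3+4=7, value 25+26=51
- search+gateway: memory 3+5=8, value 25+26=51
- cache+queue: memory 4+2=6, value 26+22=48
- gateway+queue: memory 5+2=7, value 26+22=48
- search+queue: memory 3+2=5, value 25+22=47
Best: 51 rps.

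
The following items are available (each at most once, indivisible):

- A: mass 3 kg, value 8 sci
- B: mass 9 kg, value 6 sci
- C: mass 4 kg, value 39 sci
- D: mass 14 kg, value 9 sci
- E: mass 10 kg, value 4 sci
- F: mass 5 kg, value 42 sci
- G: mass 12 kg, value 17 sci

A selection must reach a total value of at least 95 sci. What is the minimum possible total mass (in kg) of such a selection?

Subsets with value ≥ 95, sorted by total mass:
- C+F+G: mass 21, value 98
- A+B+C+F: mass 21, value 95
- A+C+F+G: mass 24, value 106
- A+C+D+F: mass 26, value 98
Minimum mass: 21 kg.

21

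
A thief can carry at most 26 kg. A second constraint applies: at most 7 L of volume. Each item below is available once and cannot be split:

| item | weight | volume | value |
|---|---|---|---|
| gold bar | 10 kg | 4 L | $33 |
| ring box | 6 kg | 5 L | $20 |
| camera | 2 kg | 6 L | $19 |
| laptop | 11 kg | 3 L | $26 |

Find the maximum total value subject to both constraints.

$59

Feasible sets respecting both limits:
- gold bar+laptop: weight 21, volume 7, value 59
- gold bar: weight 10, volume 4, value 33
- laptop: weight 11, volume 3, value 26
Best: $59.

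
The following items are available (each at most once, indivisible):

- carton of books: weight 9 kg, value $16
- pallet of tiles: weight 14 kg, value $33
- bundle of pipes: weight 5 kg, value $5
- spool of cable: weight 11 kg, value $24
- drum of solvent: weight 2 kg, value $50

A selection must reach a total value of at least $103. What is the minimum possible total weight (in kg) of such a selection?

27

Subsets with value ≥ 103, sorted by total weight:
- pallet of tiles+spool of cable+drum of solvent: weight 27, value 107
- carton of books+pallet of tiles+bundle of pipes+drum of solvent: weight 30, value 104
Minimum weight: 27 kg.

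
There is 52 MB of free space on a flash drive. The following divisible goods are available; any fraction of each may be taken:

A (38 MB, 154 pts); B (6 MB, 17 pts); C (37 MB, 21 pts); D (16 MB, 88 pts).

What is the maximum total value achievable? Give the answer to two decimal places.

233.89

Take in order of value per unit:
- D (88/16 per unit): all 16 → value 88, running total 88.00
- A (154/38 per unit): 36 of 38 → value 36×154/38 = 145.8947, running total 233.89
Total 233.89.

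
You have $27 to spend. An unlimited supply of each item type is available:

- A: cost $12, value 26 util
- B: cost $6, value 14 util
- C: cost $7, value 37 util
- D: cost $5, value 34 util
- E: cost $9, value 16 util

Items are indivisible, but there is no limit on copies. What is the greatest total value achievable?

173 util

Best value-per-unit is D at 34/5; filling with it alone gives 5×34 = 170.
Optimal mix: 1×C + 4×D → cost 27, value 173.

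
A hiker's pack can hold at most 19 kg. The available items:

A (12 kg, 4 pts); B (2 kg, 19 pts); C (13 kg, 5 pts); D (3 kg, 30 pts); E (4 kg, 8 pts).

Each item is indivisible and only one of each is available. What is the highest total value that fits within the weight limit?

Check high-value combinations within 19 kg:
- B+D+E: weight 2+3+4=9, value 19+30+8=57
- B+C+D: weight 2+13+3=18, value 19+5+30=54
- A+B+D: weight 12+2+3=17, value 4+19+30=53
- B+D: weight 2+3=5, value 19+30=49
Best: 57 pts.

57 pts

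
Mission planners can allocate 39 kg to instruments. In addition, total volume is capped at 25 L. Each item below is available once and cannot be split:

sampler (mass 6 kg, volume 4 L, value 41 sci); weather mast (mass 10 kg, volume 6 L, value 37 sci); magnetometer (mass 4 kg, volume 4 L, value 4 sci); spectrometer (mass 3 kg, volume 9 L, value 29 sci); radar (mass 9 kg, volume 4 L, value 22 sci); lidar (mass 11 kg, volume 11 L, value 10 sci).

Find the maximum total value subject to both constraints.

129 sci

Feasible sets respecting both limits:
- sampler+weather mast+spectrometer+radar: mass 28, volume 23, value 129
- sampler+weather mast+magnetometer+spectrometer: mass 23, volume 23, value 111
- sampler+weather mast+radar+lidar: mass 36, volume 25, value 110
- sampler+weather mast+spectrometer: mass 19, volume 19, value 107
Best: 129 sci.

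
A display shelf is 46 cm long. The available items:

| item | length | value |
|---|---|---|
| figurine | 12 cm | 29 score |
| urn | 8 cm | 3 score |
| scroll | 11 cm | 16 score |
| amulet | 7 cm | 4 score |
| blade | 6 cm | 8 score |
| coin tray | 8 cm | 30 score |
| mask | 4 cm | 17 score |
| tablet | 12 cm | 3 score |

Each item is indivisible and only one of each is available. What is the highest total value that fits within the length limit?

This is a 0/1 knapsack; check combinations near the capacity.
- figurine+scroll+blade+coin tray+mask: length 12+11+6+8+4=41, value 29+16+8+30+17=100
- figurine+scroll+amulet+coin tray+mask: length 12+11+7+8+4=42, value 29+16+4+30+17=96
- figurine+urn+scroll+coin tray+mask: length 12+8+11+8+4=43, value 29+3+16+30+17=95
Best: 100 score.

100 score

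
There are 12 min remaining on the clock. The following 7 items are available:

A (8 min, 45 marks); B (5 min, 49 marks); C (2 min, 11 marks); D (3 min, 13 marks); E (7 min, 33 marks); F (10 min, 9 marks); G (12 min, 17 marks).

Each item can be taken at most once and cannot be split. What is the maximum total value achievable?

Check high-value combinations within 12 min:
- B+E: time 5+7=12, value 49+33=82
- B+C+D: time 5+2+3=10, value 49+11+13=73
- B+D: time 5+3=8, value 49+13=62
Best: 82 marks.

82 marks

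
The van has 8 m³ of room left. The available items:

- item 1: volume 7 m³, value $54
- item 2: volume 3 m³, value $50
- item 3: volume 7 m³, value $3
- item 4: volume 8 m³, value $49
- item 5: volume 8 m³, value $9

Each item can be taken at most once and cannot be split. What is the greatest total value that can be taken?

Check high-value combinations within 8 m³:
- item 1: volume 7, value 54
- item 2: volume 3, value 50
- item 4: volume 8, value 49
- item 5: volume 8, value 9
Best: $54.

$54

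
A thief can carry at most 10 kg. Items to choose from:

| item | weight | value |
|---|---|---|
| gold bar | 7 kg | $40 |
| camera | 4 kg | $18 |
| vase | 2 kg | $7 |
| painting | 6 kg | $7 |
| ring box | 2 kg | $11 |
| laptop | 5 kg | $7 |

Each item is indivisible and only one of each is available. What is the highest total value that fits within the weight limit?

Check high-value combinations within 10 kg:
- gold bar+ring box: weight 7+2=9, value 40+11=51
- gold bar+vase: weight 7+2=9, value 40+7=47
- gold bar: weight 7, value 40
Best: $51.

$51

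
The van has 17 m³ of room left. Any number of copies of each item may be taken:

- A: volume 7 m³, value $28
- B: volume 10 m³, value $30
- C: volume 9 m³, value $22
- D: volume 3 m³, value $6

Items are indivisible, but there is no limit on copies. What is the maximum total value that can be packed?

$62

Best value-per-unit is A at 28/7; filling with it alone gives 2×28 = 56.
Optimal mix: 2×A + 1×D → volume 17, value 62.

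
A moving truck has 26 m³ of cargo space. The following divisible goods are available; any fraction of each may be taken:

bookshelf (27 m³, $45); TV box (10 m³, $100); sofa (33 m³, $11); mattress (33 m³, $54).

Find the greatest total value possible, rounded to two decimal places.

126.67

Take in order of value per unit:
- TV box (100/10 per unit): all 10 → value 100, running total 100.00
- bookshelf (45/27 per unit): 16 of 27 → value 16×45/27 = 26.6667, running total 126.67
Total 126.67.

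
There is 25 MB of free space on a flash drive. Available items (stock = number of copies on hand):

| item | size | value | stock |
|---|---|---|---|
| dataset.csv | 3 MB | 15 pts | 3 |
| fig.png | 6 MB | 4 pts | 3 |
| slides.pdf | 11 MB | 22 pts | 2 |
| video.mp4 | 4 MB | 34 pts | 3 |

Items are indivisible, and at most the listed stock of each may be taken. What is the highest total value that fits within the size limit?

147 pts

Top feasible selections:
- 3×dataset.csv + 3×video.mp4: size 21, value 147
- 2×dataset.csv + 1×fig.png + 3×video.mp4: size 24, value 136
Best: 147 pts.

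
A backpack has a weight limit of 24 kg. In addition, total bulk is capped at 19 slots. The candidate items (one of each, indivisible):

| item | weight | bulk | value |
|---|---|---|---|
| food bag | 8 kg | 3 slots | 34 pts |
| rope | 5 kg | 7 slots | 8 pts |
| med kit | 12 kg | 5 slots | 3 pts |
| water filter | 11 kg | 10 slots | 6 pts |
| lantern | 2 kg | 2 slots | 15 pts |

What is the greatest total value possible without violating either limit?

57 pts

Feasible sets respecting both limits:
- food bag+rope+lantern: weight 15, bulk 12, value 57
- food bag+water filter+lantern: weight 21, bulk 15, value 55
- food bag+med kit+lantern: weight 22, bulk 10, value 52
Best: 57 pts.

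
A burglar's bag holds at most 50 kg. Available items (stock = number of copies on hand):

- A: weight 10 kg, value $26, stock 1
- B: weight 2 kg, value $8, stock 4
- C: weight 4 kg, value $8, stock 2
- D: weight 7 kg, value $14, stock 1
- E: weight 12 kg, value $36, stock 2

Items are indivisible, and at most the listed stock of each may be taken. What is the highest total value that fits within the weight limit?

$146

Best selections within weight 50 and stock limits:
- 1×A + 4×B + 2×C + 2×E: weight 50, value 146
- 1×A + 4×B + 1×D + 2×E: weight 49, value 144
Best: $146.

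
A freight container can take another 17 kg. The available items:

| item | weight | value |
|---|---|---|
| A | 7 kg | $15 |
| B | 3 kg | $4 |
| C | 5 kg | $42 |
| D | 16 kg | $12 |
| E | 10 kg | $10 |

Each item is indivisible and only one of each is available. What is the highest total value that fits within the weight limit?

$61

Check high-value combinations within 17 kg:
- A+B+C: weight 7+3+5=15, value 15+4+42=61
- A+C: weight 7+5=12, value 15+42=57
- C+E: weight 5+10=15, value 42+10=52
- B+C: weight 3+5=8, value 4+42=46
Best: $61.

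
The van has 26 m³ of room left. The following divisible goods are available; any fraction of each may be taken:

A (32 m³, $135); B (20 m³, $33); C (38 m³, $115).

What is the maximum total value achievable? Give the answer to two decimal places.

109.69

Take in order of value per unit:
- A (135/32 per unit): 26 of 32 → value 26×135/32 = 109.6875, running total 109.69
Total 109.69.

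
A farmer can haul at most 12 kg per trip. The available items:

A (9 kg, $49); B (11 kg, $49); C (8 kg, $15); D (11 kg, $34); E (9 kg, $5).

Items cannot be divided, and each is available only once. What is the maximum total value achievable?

$49

This is a 0/1 knapsack; check combinations near the capacity.
- A: weight 9, value 49
- B: weight 11, value 49
- D: weight 11, value 34
- C: weight 8, value 15
- E: weight 9, value 5
Best: $49.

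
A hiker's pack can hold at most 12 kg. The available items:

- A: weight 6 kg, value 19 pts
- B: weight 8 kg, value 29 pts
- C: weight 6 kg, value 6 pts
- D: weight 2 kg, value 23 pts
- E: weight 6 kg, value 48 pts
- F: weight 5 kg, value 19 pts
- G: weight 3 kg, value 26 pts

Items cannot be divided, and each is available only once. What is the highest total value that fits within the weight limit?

This is a 0/1 knapsack; check combinations near the capacity.
- D+E+G: weight 2+6+3=11, value 23+48+26=97
- E+G: weight 6+3=9, value 48+26=74
- D+E: weight 2+6=8, value 23+48=71
- D+F+G: weight 2+5+3=10, value 23+19+26=68
Best: 97 pts.

97 pts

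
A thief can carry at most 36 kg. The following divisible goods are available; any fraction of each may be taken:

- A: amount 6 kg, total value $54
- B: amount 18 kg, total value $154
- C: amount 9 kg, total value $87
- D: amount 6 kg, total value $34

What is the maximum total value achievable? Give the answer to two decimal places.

Take in order of value per unit:
- C (87/9 per unit): all 9 → value 87, running total 87.00
- A (54/6 per unit): all 6 → value 54, running total 141.00
- B (154/18 per unit): all 18 → value 154, running total 295.00
- D (34/6 per unit): 3 of 6 → value 3×34/6 = 17.0000, running total 312.00
Total 312.00.

312.00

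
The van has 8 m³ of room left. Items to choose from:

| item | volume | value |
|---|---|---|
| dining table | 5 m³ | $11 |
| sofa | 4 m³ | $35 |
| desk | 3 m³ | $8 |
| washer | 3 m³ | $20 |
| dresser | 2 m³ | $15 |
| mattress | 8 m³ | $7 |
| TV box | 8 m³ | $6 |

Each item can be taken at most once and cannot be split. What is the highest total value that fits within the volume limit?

$55

Check high-value combinations within 8 m³:
- sofa+washer: volume 4+3=7, value 35+20=55
- sofa+dresser: volume 4+2=6, value 35+15=50
- sofa+desk: volume 4+3=7, value 35+8=43
- desk+washer+dresser: volume 3+3+2=8, value 8+20+15=43
Best: $55.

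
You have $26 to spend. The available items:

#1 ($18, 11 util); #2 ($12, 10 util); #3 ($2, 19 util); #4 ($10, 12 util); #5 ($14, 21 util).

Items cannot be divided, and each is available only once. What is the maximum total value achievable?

52 util

This is a 0/1 knapsack; check combinations near the capacity.
- #3+#4+#5: cost 2+10+14=26, value 19+12+21=52
- #2+#3+#4: cost 12+2+10=24, value 10+19+12=41
- #3+#5: cost 2+14=16, value 19+21=40
- #4+#5: cost 10+14=24, value 12+21=33
Best: 52 util.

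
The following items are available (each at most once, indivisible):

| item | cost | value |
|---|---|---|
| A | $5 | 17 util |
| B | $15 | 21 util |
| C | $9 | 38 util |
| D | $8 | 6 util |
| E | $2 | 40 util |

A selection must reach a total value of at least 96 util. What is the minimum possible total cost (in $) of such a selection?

Subsets with value ≥ 96, sorted by total cost:
- A+C+D+E: cost 24, value 101
- B+C+E: cost 26, value 99
- A+B+C+E: cost 31, value 116
- B+C+D+E: cost 34, value 105
Minimum cost: 24 $.

24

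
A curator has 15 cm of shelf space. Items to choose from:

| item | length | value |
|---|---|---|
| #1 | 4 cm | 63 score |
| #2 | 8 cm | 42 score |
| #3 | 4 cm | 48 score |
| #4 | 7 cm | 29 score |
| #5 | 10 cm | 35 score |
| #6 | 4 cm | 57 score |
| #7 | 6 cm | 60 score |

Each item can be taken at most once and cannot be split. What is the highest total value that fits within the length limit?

Check high-value combinations within 15 cm:
- #1+#6+#7: length 4+4+6=14, value 63+57+60=180
- #1+#3+#7: length 4+4+6=14, value 63+48+60=171
- #1+#3+#6: length 4+4+4=12, value 63+48+57=168
- #3+#6+#7: length 4+4+6=14, value 48+57+60=165
Best: 180 score.

180 score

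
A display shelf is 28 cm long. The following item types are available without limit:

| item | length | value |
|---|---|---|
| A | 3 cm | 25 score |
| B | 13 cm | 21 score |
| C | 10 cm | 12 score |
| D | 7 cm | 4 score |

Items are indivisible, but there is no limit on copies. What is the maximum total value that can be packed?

Best value-per-unit is A at 25/3, and filling with it alone uses length 9×3=27. No mix of the others beats 9×25 = 225.

225 score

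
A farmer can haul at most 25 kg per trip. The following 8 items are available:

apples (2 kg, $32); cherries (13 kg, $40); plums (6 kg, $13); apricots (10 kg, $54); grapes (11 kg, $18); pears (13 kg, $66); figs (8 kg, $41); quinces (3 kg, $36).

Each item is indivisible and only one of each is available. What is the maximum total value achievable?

$163

Check high-value combinations within 25 kg:
- apples+apricots+figs+quinces: weight 2+10+8+3=23, value 32+54+41+36=163
- apples+apricots+pears: weight 2+10+13=25, value 32+54+66=152
- apples+plums+pears+quinces: weight 2+6+13+3=24, value 32+13+66+36=147
Best: $163.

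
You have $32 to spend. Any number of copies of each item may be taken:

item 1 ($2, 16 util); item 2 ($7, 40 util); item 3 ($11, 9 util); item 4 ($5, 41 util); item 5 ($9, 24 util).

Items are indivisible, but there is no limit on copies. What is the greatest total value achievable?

Best value-per-unit is item 4 at 41/5; filling with it alone gives 6×41 = 246.
Optimal mix: 1×item 1 + 6×item 4 → cost 32, value 262.

262 util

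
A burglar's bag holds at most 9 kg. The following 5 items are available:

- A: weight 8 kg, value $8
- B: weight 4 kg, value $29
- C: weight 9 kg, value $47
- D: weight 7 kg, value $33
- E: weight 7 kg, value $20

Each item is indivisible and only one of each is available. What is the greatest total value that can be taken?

$47

Check high-value combinations within 9 kg:
- C: weight 9, value 47
- D: weight 7, value 33
- B: weight 4, value 29
- E: weight 7, value 20
- A: weight 8, value 8
Best: $47.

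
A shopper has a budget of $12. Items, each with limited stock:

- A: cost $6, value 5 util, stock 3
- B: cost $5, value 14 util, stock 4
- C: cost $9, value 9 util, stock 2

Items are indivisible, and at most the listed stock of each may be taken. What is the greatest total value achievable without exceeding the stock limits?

28 util

Top feasible selections:
- 2×B: cost 10, value 28
- 1×A + 1×B: cost 11, value 19
- 1×B: cost 5, value 14
- 2×A: cost 12, value 10
Best: 28 util.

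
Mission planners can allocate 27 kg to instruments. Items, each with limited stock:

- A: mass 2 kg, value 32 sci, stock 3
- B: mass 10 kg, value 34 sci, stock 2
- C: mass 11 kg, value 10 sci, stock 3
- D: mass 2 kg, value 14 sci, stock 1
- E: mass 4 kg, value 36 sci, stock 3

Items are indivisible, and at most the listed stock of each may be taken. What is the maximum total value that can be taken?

Best selections within mass 27 and stock limits:
- 3×A + 1×D + 3×E: mass 20, value 218
- 3×A + 1×B + 1×D + 2×E: mass 26, value 216
- 2×A + 1×B + 3×E: mass 26, value 206
Best: 218 sci.

218 sci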